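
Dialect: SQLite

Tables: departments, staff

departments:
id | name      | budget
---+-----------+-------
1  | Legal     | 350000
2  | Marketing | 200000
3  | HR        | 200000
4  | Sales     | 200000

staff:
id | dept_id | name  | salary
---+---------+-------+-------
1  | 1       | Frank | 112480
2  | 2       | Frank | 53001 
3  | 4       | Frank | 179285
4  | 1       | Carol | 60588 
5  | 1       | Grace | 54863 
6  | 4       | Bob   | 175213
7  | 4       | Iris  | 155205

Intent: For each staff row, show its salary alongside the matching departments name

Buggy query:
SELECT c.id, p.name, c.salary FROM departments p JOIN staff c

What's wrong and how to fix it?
Bug: Missing join condition: each staff row is matched to all departments rows instead of just its own

Fix: Add ON c.dept_id = p.id to the JOIN

Corrected query:
SELECT c.id, p.name, c.salary FROM departments p JOIN staff c ON c.dept_id = p.id

Result:
id | name      | salary
---+-----------+-------
1  | Legal     | 112480
2  | Marketing | 53001 
3  | Sales     | 179285
4  | Legal     | 60588 
5  | Legal     | 54863 
6  | Sales     | 175213
7  | Sales     | 155205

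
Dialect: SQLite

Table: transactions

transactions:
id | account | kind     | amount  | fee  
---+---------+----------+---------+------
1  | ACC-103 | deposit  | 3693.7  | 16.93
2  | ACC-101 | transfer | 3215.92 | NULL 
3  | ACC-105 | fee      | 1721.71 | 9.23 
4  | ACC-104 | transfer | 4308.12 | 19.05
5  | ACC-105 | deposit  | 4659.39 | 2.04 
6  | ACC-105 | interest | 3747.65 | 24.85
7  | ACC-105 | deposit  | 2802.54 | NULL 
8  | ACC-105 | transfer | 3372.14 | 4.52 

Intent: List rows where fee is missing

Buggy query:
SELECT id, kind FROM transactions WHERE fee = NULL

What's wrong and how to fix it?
Bug: Comparing to NULL with '=' never matches; NULL = NULL is unknown, not true

Fix: Replace '= NULL' with 'IS NULL'

Corrected query:
SELECT id, kind FROM transactions WHERE fee IS NULL

Result:
id | kind    
---+---------
2  | transfer
7  | deposit 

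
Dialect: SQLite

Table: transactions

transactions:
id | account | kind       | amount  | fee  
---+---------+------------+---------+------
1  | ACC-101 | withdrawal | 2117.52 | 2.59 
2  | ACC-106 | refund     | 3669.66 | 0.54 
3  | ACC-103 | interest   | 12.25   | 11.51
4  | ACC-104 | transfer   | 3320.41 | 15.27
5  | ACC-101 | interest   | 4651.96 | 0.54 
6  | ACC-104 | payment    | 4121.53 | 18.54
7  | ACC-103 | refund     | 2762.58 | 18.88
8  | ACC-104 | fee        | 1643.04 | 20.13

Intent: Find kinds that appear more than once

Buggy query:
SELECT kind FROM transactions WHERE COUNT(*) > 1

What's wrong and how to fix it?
Bug: COUNT(*) is an aggregate and cannot be used in WHERE

Fix: GROUP BY kind, then filter groups with HAVING COUNT(*) > 1

Corrected query:
SELECT kind FROM transactions GROUP BY kind HAVING COUNT(*) > 1

Result:
kind    
--------
interest
refund  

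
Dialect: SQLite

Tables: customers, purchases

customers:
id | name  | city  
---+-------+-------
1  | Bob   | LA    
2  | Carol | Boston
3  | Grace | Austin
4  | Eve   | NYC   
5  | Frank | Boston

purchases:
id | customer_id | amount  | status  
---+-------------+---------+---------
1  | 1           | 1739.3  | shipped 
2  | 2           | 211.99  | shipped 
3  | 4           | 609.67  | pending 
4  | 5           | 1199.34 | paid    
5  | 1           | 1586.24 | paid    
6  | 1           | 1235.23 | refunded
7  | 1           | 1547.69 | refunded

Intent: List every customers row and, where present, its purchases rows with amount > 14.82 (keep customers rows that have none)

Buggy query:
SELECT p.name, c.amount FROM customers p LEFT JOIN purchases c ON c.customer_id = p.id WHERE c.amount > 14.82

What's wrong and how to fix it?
Bug: A WHERE condition on the right-hand table after LEFT JOIN drops unmatched parents

Fix: Put 'c.amount > 14.82' in the JOIN's ON clause instead of WHERE

Corrected query:
SELECT p.name, c.amount FROM customers p LEFT JOIN purchases c ON c.customer_id = p.id AND c.amount > 14.82

Result:
name  | amount 
------+--------
Bob   | 1235.23
Bob   | 1547.69
Bob   | 1586.24
Bob   | 1739.3 
Carol | 211.99 
Grace | NULL   
Eve   | 609.67 
Frank | 1199.34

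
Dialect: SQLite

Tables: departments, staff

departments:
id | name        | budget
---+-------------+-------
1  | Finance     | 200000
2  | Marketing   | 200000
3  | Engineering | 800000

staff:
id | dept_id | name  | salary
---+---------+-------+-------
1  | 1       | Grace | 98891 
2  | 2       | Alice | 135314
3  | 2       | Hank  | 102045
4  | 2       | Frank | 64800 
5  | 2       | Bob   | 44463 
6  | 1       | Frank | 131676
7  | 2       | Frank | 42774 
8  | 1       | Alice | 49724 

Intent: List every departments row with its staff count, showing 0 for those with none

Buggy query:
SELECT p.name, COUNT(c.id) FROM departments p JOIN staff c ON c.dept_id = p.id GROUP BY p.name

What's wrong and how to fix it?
Bug: An inner join excludes parents with zero children

Fix: Switch to LEFT JOIN to retain unmatched parent rows

Corrected query:
SELECT p.name, COUNT(c.id) FROM departments p LEFT JOIN staff c ON c.dept_id = p.id GROUP BY p.name

Result:
name        | COUNT(c.id)
------------+------------
Engineering | 0          
Finance     | 3          
Marketing   | 5          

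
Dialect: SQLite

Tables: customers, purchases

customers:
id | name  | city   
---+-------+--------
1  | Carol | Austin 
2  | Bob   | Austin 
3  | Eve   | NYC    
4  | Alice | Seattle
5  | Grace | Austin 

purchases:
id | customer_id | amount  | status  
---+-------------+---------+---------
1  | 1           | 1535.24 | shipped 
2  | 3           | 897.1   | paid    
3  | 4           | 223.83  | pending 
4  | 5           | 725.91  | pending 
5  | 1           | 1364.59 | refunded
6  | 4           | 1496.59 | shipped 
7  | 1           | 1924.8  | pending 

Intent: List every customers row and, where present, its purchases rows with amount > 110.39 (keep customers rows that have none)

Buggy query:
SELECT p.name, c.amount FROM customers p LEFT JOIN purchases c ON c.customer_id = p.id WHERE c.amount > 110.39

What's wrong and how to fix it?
Bug: Filtering c.amount in WHERE discards the NULL rows produced by LEFT JOIN, turning it into an inner join

Fix: Move the right-table condition into the ON clause so unmatched parents are kept

Corrected query:
SELECT p.name, c.amount FROM customers p LEFT JOIN purchases c ON c.customer_id = p.id AND c.amount > 110.39

Result:
name  | amount 
------+--------
Carol | 1364.59
Carol | 1535.24
Carol | 1924.8 
Bob   | NULL   
Eve   | 897.1  
Alice | 223.83 
Alice | 1496.59
Grace | 725.91 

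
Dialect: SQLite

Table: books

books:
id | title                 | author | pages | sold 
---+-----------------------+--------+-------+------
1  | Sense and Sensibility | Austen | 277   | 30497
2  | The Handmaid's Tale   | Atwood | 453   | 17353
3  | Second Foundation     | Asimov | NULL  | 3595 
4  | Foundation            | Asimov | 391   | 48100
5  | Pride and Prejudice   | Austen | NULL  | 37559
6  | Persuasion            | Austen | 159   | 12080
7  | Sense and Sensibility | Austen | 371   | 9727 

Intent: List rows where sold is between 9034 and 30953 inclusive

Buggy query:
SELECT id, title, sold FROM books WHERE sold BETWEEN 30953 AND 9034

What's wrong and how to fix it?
Bug: BETWEEN expects the lower bound first; with 30953 AND 9034 the range is empty

Fix: Write BETWEEN 9034 AND 30953

Corrected query:
SELECT id, title, sold FROM books WHERE sold BETWEEN 9034 AND 30953

Result:
id | title                 | sold 
---+-----------------------+------
1  | Sense and Sensibility | 30497
2  | The Handmaid's Tale   | 17353
6  | Persuasion            | 12080
7  | Sense and Sensibility | 9727 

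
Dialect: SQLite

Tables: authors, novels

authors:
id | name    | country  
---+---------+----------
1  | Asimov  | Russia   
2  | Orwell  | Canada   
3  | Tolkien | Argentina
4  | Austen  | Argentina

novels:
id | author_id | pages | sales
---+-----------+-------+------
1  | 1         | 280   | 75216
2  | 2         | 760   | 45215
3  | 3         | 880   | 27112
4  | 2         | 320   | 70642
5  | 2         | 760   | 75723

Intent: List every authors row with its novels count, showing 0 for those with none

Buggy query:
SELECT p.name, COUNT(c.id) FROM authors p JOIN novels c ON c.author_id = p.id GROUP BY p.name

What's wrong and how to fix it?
Bug: An inner join excludes parents with zero children

Fix: Use LEFT JOIN so parents without children still appear (COUNT(c.id) gives 0)

Corrected query:
SELECT p.name, COUNT(c.id) FROM authors p LEFT JOIN novels c ON c.author_id = p.id GROUP BY p.name

Result:
name    | COUNT(c.id)
--------+------------
Asimov  | 1          
Austen  | 0          
Orwell  | 3          
Tolkien | 1          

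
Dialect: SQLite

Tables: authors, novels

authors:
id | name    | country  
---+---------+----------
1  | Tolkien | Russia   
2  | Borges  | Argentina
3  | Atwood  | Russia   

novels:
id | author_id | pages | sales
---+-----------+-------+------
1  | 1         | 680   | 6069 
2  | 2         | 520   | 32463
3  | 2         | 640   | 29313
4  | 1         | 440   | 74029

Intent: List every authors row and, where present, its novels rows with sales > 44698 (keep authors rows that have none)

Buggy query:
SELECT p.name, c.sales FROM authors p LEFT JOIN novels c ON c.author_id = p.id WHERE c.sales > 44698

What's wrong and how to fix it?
Bug: A WHERE condition on the right-hand table after LEFT JOIN drops unmatched parents

Fix: Put 'c.sales > 44698' in the JOIN's ON clause instead of WHERE

Corrected query:
SELECT p.name, c.sales FROM authors p LEFT JOIN novels c ON c.author_id = p.id AND c.sales > 44698

Result:
name    | sales
--------+------
Tolkien | 74029
Borges  | NULL 
Atwood  | NULL 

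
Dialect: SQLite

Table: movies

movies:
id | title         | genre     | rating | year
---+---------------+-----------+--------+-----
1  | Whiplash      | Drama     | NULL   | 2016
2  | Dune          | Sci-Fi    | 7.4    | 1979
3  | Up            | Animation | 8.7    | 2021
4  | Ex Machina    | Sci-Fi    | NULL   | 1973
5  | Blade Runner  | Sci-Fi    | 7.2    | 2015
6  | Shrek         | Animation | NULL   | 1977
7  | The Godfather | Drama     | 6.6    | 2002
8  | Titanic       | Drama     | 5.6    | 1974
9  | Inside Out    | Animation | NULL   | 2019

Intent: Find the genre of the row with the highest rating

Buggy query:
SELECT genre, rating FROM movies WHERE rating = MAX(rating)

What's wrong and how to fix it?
Bug: WHERE is evaluated per row; an aggregate over the whole table isn't defined there

Fix: Wrap MAX in a scalar subquery so WHERE compares against a single value

Corrected query:
SELECT genre, rating FROM movies WHERE rating = (SELECT MAX(rating) FROM movies)

Result:
genre     | rating
----------+-------
Animation | 8.7   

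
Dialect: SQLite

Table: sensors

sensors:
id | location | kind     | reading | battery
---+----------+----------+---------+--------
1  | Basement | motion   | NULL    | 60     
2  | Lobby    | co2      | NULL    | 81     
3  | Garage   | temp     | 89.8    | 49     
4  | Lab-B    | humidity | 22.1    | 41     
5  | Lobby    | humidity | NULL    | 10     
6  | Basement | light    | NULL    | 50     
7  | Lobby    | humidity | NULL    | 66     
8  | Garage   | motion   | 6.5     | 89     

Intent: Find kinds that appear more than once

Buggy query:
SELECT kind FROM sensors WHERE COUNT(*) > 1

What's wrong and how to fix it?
Bug: COUNT(*) is an aggregate and cannot be used in WHERE

Fix: Group first, then use HAVING for the count condition

Corrected query:
SELECT kind FROM sensors GROUP BY kind HAVING COUNT(*) > 1

Result:
kind    
--------
humidity
motion  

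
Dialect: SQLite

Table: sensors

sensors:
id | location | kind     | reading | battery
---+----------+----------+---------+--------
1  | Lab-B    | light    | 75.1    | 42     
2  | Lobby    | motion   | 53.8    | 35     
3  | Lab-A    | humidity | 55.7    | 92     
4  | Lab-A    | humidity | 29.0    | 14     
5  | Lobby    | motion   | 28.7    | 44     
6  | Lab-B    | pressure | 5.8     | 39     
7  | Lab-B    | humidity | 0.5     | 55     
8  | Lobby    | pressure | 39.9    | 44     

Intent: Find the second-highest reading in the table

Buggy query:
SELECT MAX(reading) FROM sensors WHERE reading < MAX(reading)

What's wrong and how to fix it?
Bug: MAX(reading) on the right of the comparison is an aggregate-in-WHERE error

Fix: Compute the overall MAX in a subquery, then take MAX of rows below it

Corrected query:
SELECT MAX(reading) FROM sensors WHERE reading < (SELECT MAX(reading) FROM sensors)

Result:
MAX(reading)
------------
55.7        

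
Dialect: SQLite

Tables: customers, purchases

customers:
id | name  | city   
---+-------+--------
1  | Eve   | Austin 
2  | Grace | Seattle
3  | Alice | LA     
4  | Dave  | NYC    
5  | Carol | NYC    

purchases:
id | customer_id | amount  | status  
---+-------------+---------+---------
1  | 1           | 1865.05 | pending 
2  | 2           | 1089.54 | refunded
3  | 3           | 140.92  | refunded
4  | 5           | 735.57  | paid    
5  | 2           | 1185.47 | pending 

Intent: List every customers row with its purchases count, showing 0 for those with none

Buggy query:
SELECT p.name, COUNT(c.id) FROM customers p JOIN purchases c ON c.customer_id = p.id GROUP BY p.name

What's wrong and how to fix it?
Bug: An inner join excludes parents with zero children

Fix: Use LEFT JOIN so parents without children still appear (COUNT(c.id) gives 0)

Corrected query:
SELECT p.name, COUNT(c.id) FROM customers p LEFT JOIN purchases c ON c.customer_id = p.id GROUP BY p.name

Result:
name  | COUNT(c.id)
------+------------
Alice | 1          
Carol | 1          
Dave  | 0          
Eve   | 1          
Grace | 2          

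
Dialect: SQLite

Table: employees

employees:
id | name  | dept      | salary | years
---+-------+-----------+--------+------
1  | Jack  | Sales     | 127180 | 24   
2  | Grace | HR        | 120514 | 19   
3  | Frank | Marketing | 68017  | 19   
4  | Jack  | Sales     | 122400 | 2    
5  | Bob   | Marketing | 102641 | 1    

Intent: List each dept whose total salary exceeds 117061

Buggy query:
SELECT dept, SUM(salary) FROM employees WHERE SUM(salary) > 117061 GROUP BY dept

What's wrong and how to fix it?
Bug: WHERE runs before GROUP BY, so aggregates aren't available there

Fix: Move the aggregate condition to a HAVING clause

Corrected query:
SELECT dept, SUM(salary) FROM employees GROUP BY dept HAVING SUM(salary) > 117061

Result:
dept      | SUM(salary)
----------+------------
HR        | 120514     
Marketing | 170658     
Sales     | 249580     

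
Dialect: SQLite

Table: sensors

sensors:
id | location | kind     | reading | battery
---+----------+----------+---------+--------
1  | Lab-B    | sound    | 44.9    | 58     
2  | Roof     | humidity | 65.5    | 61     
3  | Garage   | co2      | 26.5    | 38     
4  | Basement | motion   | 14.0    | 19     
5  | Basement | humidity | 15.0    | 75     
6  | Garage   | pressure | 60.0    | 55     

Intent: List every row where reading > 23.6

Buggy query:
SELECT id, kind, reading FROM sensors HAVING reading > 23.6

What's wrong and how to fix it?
Bug: HAVING filters the output of aggregation, but this query has no GROUP BY and no aggregate functions, so SQLite rejects it (HAVING clause on a non-aggregate query); the condition here is per row

Fix: Use WHERE for row-level filtering

Corrected query:
SELECT id, kind, reading FROM sensors WHERE reading > 23.6

Result:
id | kind     | reading
---+----------+--------
1  | sound    | 44.9   
2  | humidity | 65.5   
3  | co2      | 26.5   
6  | pressure | 60     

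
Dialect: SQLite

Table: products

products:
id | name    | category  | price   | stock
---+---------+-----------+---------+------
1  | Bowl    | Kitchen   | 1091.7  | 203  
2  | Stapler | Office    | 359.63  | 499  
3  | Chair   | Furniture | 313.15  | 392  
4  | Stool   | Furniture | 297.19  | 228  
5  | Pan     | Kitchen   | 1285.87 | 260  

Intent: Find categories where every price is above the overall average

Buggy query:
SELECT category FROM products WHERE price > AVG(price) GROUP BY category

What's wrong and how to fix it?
Bug: AVG() is an aggregate; it can't sit directly in WHERE

Fix: Use a subquery for AVG and a HAVING MIN(...) filter so the condition holds for every row in the group

Corrected query:
SELECT category FROM products GROUP BY category HAVING MIN(price) > (SELECT AVG(price) FROM products)

Result:
category
--------
Kitchen 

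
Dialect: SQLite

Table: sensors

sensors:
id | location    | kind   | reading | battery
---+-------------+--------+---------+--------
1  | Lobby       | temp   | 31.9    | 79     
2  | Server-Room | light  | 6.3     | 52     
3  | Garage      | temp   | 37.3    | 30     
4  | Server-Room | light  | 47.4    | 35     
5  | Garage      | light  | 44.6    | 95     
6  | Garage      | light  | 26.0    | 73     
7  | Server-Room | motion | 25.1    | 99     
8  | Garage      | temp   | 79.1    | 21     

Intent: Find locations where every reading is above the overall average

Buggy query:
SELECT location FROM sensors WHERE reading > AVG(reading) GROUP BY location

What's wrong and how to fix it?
Bug: AVG() is an aggregate; it can't sit directly in WHERE

Fix: Compute the overall average in a scalar subquery and compare each group's MIN against it in HAVING

Corrected query:
SELECT location FROM sensors GROUP BY location HAVING MIN(reading) > (SELECT AVG(reading) FROM sensors)

Result:
(no rows)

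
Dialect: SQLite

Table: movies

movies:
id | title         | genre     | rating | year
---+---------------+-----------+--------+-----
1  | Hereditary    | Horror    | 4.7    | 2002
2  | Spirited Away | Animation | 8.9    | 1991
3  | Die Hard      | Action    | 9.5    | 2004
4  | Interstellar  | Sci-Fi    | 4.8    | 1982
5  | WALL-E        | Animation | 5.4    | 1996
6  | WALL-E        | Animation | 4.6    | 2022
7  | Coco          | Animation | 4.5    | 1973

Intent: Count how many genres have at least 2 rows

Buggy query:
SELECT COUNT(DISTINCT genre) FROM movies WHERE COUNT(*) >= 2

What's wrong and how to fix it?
Bug: COUNT(*) cannot appear in WHERE; the per-group count doesn't exist yet

Fix: Group first with HAVING COUNT(*) >= 2, then COUNT the resulting groups

Corrected query:
SELECT COUNT(*) FROM (SELECT genre FROM movies GROUP BY genre HAVING COUNT(*) >= 2)

Result:
COUNT(*)
--------
1       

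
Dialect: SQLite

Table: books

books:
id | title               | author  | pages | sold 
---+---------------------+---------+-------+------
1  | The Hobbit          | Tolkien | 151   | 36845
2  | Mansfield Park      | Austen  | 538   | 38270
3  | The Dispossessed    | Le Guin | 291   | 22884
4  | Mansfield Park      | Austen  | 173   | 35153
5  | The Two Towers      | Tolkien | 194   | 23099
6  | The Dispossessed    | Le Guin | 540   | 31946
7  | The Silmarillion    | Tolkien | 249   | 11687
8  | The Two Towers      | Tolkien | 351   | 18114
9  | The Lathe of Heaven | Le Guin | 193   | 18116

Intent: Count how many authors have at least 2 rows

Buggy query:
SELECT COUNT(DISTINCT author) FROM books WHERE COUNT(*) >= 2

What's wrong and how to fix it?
Bug: COUNT(*) cannot appear in WHERE; the per-group count doesn't exist yet

Fix: Group first with HAVING COUNT(*) >= 2, then COUNT the resulting groups

Corrected query:
SELECT COUNT(*) FROM (SELECT author FROM books GROUP BY author HAVING COUNT(*) >= 2)

Result:
COUNT(*)
--------
3       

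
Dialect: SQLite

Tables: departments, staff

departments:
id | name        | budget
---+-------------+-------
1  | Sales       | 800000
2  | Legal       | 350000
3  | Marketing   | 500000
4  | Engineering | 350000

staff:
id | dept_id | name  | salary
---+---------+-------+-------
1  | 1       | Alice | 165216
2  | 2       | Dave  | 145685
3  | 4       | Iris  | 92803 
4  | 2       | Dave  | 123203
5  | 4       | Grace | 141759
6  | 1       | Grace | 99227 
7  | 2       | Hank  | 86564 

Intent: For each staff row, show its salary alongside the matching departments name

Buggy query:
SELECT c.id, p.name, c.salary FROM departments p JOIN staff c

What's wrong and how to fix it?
Bug: Missing join condition: each staff row is matched to all departments rows instead of just its own

Fix: Specify the join condition linking the foreign key to the parent id

Corrected query:
SELECT c.id, p.name, c.salary FROM departments p JOIN staff c ON c.dept_id = p.id

Result:
id | name        | salary
---+-------------+-------
1  | Sales       | 165216
2  | Legal       | 145685
3  | Engineering | 92803 
4  | Legal       | 123203
5  | Engineering | 141759
6  | Sales       | 99227 
7  | Legal       | 86564 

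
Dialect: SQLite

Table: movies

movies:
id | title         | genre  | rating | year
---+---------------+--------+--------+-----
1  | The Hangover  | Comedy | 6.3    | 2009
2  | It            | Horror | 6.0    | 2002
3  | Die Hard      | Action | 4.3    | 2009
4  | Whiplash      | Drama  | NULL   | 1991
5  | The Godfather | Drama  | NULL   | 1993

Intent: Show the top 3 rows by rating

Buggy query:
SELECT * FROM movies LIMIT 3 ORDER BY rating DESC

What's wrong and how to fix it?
Bug: LIMIT must come after ORDER BY

Fix: Swap the clauses: ORDER BY first, then LIMIT

Corrected query:
SELECT * FROM movies ORDER BY rating DESC LIMIT 3

Result:
id | title        | genre  | rating | year
---+--------------+--------+--------+-----
1  | The Hangover | Comedy | 6.3    | 2009
2  | It           | Horror | 6      | 2002
3  | Die Hard     | Action | 4.3    | 2009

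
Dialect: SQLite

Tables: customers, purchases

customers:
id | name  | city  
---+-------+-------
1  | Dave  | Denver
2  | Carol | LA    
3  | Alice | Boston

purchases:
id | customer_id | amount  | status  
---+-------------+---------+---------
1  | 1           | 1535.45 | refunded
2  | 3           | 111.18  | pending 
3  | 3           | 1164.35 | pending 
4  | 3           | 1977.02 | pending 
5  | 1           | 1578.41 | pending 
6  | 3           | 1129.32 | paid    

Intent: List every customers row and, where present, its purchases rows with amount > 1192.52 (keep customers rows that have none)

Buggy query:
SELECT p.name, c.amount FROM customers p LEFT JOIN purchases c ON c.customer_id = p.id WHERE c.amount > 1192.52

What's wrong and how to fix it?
Bug: A WHERE condition on the right-hand table after LEFT JOIN drops unmatched parents

Fix: Put 'c.amount > 1192.52' in the JOIN's ON clause instead of WHERE

Corrected query:
SELECT p.name, c.amount FROM customers p LEFT JOIN purchases c ON c.customer_id = p.id AND c.amount > 1192.52

Result:
name  | amount 
------+--------
Dave  | 1535.45
Dave  | 1578.41
Carol | NULL   
Alice | 1977.02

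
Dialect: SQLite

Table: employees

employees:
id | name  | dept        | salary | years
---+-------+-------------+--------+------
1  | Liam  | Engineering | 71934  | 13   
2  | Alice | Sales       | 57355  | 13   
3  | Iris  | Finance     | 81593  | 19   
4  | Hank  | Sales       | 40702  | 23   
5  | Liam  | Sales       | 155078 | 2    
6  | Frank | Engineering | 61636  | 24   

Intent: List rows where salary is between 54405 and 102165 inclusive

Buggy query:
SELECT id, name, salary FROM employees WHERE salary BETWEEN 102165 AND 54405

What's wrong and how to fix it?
Bug: BETWEEN expects the lower bound first; with 102165 AND 54405 the range is empty

Fix: Swap the bounds so the smaller value comes first

Corrected query:
SELECT id, name, salary FROM employees WHERE salary BETWEEN 54405 AND 102165

Result:
id | name  | salary
---+-------+-------
1  | Liam  | 71934 
2  | Alice | 57355 
3  | Iris  | 81593 
6  | Frank | 61636 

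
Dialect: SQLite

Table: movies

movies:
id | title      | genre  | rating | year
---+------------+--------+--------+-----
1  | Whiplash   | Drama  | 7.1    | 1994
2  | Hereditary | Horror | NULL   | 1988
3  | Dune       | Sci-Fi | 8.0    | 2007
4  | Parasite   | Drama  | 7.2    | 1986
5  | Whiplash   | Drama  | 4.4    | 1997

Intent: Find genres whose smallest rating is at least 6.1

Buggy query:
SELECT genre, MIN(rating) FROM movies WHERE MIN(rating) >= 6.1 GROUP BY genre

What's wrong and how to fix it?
Bug: MIN() in WHERE is a misuse of aggregate

Fix: Replace WHERE with HAVING after the GROUP BY

Corrected query:
SELECT genre, MIN(rating) FROM movies GROUP BY genre HAVING MIN(rating) >= 6.1

Result:
genre  | MIN(rating)
-------+------------
Sci-Fi | 8          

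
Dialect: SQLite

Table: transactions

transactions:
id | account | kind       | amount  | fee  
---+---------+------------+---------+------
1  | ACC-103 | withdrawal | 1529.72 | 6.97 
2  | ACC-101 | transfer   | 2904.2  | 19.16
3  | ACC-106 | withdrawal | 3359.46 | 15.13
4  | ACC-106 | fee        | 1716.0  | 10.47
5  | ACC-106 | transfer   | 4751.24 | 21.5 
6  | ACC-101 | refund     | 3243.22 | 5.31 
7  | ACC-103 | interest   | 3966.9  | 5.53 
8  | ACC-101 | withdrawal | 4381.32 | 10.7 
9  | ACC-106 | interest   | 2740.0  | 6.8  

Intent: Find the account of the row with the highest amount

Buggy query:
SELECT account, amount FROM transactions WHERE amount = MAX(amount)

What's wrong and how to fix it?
Bug: WHERE is evaluated per row; an aggregate over the whole table isn't defined there

Fix: Use a subquery: WHERE amount = (SELECT MAX(amount) FROM transactions)

Corrected query:
SELECT account, amount FROM transactions WHERE amount = (SELECT MAX(amount) FROM transactions)

Result:
account | amount 
--------+--------
ACC-106 | 4751.24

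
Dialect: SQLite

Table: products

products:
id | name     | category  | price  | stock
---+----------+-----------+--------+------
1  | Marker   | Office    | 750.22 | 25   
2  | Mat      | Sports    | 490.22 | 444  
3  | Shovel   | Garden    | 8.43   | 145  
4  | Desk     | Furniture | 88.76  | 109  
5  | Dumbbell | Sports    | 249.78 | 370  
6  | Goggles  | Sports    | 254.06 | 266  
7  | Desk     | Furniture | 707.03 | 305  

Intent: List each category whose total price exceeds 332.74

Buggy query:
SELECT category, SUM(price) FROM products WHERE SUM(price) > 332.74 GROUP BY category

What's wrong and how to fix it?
Bug: Aggregate functions cannot appear in a WHERE clause

Fix: Use HAVING (which filters groups after aggregation) instead of WHERE

Corrected query:
SELECT category, SUM(price) FROM products GROUP BY category HAVING SUM(price) > 332.74

Result:
category  | SUM(price)
----------+-----------
Furniture | 795.79    
Office    | 750.22    
Sports    | 994.06    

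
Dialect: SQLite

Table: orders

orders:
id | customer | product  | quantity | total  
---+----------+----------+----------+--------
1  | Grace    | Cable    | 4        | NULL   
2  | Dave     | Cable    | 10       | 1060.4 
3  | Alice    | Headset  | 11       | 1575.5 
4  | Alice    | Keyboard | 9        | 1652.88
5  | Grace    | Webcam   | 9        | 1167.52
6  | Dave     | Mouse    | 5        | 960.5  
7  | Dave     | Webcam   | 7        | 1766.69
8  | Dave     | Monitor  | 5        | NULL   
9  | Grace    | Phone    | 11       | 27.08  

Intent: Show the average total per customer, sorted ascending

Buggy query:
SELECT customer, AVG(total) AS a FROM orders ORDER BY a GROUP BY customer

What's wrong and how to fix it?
Bug: GROUP BY must precede ORDER BY

Fix: Reorder: SELECT … FROM … GROUP BY … ORDER BY …

Corrected query:
SELECT customer, AVG(total) AS a FROM orders GROUP BY customer ORDER BY a

Result:
customer | a      
---------+--------
Grace    | 597.3  
Dave     | 1262.53
Alice    | 1614.19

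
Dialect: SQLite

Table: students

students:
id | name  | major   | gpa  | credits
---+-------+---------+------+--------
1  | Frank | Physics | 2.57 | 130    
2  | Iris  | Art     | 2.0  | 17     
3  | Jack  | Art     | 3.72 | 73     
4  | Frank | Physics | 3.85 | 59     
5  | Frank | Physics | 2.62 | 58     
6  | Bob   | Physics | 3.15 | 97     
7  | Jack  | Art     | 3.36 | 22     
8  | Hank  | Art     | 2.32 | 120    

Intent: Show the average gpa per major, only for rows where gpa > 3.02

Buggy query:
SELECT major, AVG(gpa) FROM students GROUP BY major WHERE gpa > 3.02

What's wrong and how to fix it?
Bug: Row-level WHERE must come before GROUP BY in the clause order

Fix: Place WHERE between FROM and GROUP BY

Corrected query:
SELECT major, AVG(gpa) FROM students WHERE gpa > 3.02 GROUP BY major

Result:
major   | AVG(gpa)
--------+---------
Art     | 3.54    
Physics | 3.5     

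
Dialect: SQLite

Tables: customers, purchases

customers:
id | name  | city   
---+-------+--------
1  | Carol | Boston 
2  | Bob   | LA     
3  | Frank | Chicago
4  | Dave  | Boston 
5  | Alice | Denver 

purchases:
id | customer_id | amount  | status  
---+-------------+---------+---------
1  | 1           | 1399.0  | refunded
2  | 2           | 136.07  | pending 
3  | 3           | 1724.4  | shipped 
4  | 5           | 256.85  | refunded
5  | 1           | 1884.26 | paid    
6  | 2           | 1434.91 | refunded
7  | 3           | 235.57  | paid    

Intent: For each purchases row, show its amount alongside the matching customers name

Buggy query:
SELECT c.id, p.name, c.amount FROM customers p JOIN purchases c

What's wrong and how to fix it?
Bug: JOIN with no ON clause produces a cartesian product; every purchases row pairs with every customers row

Fix: Add ON c.customer_id = p.id to the JOIN

Corrected query:
SELECT c.id, p.name, c.amount FROM customers p JOIN purchases c ON c.customer_id = p.id

Result:
id | name  | amount 
---+-------+--------
1  | Carol | 1399   
2  | Bob   | 136.07 
3  | Frank | 1724.4 
4  | Alice | 256.85 
5  | Carol | 1884.26
6  | Bob   | 1434.91
7  | Frank | 235.57 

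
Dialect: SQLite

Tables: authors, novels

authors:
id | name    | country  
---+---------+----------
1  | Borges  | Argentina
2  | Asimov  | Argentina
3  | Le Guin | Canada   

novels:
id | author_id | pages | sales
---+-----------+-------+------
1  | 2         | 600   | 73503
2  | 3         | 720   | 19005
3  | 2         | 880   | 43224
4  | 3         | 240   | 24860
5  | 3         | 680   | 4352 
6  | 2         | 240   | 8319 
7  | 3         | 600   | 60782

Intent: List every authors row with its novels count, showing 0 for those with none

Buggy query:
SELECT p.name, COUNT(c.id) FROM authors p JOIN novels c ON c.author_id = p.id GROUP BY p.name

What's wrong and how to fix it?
Bug: INNER JOIN drops authors rows that have no matching novels rows

Fix: Switch to LEFT JOIN to retain unmatched parent rows

Corrected query:
SELECT p.name, COUNT(c.id) FROM authors p LEFT JOIN novels c ON c.author_id = p.id GROUP BY p.name

Result:
name    | COUNT(c.id)
--------+------------
Asimov  | 3          
Borges  | 0          
Le Guin | 4          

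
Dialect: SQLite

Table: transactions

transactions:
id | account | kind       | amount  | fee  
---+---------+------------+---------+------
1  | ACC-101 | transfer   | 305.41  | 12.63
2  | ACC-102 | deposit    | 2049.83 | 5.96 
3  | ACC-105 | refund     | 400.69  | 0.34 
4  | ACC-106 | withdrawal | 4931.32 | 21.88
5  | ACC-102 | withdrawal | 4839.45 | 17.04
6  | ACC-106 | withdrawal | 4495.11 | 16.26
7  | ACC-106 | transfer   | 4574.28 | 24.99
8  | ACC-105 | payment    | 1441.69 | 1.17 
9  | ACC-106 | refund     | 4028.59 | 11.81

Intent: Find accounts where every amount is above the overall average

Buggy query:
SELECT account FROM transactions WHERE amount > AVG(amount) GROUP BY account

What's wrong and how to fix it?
Bug: AVG() is an aggregate; it can't sit directly in WHERE

Fix: Use a subquery for AVG and a HAVING MIN(...) filter so the condition holds for every row in the group

Corrected query:
SELECT account FROM transactions GROUP BY account HAVING MIN(amount) > (SELECT AVG(amount) FROM transactions)

Result:
account
-------
ACC-106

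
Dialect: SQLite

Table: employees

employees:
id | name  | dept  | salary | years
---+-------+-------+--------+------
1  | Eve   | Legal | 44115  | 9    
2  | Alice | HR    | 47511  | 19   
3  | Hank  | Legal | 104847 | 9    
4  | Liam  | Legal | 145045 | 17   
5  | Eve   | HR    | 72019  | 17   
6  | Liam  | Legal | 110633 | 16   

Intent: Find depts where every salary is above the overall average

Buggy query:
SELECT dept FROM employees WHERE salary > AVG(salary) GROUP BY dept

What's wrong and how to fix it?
Bug: AVG() is an aggregate; it can't sit directly in WHERE

Fix: Use a subquery for AVG and a HAVING MIN(...) filter so the condition holds for every row in the group

Corrected query:
SELECT dept FROM employees GROUP BY dept HAVING MIN(salary) > (SELECT AVG(salary) FROM employees)

Result:
(no rows)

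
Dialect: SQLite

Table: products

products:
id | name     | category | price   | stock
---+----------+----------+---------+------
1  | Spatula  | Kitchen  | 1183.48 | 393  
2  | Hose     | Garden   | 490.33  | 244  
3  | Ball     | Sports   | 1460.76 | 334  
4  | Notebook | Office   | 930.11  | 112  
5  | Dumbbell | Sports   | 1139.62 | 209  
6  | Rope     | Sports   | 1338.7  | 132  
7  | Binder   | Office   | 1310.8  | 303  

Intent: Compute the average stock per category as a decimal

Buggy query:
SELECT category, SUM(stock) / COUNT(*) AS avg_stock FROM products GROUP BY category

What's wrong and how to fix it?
Bug: SUM(stock) and COUNT(*) are both integers; the division truncates the fractional part

Fix: Multiply by 1.0 (or CAST to REAL) to force floating-point division

Corrected query:
SELECT category, SUM(stock) * 1.0 / COUNT(*) AS avg_stock FROM products GROUP BY category

Result:
category | avg_stock
---------+----------
Garden   | 244      
Kitchen  | 393      
Office   | 207.5    
Sports   | 225      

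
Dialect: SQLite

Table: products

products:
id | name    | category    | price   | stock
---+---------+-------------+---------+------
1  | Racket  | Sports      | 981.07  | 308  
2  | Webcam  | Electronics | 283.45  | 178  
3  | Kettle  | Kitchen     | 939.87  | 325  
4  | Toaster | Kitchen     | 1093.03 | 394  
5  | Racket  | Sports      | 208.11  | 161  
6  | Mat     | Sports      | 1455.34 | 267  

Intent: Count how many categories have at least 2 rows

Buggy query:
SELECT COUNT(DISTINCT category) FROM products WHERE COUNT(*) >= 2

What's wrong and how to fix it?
Bug: COUNT(*) cannot appear in WHERE; the per-group count doesn't exist yet

Fix: Group first with HAVING COUNT(*) >= 2, then COUNT the resulting groups

Corrected query:
SELECT COUNT(*) FROM (SELECT category FROM products GROUP BY category HAVING COUNT(*) >= 2)

Result:
COUNT(*)
--------
2       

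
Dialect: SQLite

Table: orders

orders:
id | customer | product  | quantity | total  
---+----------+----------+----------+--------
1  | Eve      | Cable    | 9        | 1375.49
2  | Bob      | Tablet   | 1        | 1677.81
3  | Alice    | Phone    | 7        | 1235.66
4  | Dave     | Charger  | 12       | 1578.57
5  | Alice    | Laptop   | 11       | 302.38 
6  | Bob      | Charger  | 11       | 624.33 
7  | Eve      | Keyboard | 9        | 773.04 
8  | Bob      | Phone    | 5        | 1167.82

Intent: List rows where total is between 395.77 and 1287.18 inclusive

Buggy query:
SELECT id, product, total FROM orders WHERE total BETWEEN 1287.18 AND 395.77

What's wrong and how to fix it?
Bug: The bounds are reversed; BETWEEN a AND b requires a <= b to match anything

Fix: Swap the bounds so the smaller value comes first

Corrected query:
SELECT id, product, total FROM orders WHERE total BETWEEN 395.77 AND 1287.18

Result:
id | product  | total  
---+----------+--------
3  | Phone    | 1235.66
6  | Charger  | 624.33 
7  | Keyboard | 773.04 
8  | Phone    | 1167.82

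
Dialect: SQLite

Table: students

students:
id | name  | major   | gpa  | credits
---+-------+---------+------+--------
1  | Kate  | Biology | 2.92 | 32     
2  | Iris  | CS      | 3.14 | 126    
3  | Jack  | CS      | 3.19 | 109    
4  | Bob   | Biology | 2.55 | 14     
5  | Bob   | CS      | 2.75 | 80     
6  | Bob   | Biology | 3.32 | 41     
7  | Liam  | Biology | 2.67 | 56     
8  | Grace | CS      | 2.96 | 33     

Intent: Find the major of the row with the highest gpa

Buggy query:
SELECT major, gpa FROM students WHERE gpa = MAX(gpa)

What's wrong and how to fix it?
Bug: MAX(gpa) is an aggregate and cannot be used directly in WHERE

Fix: Wrap MAX in a scalar subquery so WHERE compares against a single value

Corrected query:
SELECT major, gpa FROM students WHERE gpa = (SELECT MAX(gpa) FROM students)

Result:
major   | gpa 
--------+-----
Biology | 3.32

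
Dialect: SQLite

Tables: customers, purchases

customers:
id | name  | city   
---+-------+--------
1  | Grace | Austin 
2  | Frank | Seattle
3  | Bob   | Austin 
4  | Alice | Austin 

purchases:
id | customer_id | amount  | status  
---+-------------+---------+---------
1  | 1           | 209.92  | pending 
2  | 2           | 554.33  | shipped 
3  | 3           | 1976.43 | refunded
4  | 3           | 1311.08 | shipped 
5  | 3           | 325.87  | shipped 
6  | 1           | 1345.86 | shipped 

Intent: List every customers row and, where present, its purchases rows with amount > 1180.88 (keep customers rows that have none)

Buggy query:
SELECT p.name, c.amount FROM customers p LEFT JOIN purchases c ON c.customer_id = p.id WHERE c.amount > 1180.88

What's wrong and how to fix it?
Bug: A WHERE condition on the right-hand table after LEFT JOIN drops unmatched parents

Fix: Move the right-table condition into the ON clause so unmatched parents are kept

Corrected query:
SELECT p.name, c.amount FROM customers p LEFT JOIN purchases c ON c.customer_id = p.id AND c.amount > 1180.88

Result:
name  | amount 
------+--------
Grace | 1345.86
Frank | NULL   
Bob   | 1311.08
Bob   | 1976.43
Alice | NULL   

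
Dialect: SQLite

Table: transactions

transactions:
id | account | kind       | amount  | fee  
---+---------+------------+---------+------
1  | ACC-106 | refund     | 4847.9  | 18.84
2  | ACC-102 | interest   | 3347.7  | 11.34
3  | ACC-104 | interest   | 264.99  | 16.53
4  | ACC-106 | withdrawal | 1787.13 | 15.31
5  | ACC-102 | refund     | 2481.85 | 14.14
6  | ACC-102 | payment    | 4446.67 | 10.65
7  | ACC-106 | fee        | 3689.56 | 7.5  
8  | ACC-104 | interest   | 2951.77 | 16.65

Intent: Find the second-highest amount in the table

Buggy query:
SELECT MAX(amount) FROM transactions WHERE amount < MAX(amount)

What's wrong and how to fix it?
Bug: MAX(amount) on the right of the comparison is an aggregate-in-WHERE error

Fix: Put the inner MAX in a scalar subquery

Corrected query:
SELECT MAX(amount) FROM transactions WHERE amount < (SELECT MAX(amount) FROM transactions)

Result:
MAX(amount)
-----------
4446.67    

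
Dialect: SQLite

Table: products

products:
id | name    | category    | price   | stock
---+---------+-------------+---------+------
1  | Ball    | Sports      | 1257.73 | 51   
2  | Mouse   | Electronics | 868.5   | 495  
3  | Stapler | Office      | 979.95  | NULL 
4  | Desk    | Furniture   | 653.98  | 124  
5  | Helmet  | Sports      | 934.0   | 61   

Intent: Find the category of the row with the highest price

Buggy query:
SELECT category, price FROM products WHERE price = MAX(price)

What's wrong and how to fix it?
Bug: MAX(price) is an aggregate and cannot be used directly in WHERE

Fix: Use a subquery: WHERE price = (SELECT MAX(price) FROM products)

Corrected query:
SELECT category, price FROM products WHERE price = (SELECT MAX(price) FROM products)

Result:
category | price  
---------+--------
Sports   | 1257.73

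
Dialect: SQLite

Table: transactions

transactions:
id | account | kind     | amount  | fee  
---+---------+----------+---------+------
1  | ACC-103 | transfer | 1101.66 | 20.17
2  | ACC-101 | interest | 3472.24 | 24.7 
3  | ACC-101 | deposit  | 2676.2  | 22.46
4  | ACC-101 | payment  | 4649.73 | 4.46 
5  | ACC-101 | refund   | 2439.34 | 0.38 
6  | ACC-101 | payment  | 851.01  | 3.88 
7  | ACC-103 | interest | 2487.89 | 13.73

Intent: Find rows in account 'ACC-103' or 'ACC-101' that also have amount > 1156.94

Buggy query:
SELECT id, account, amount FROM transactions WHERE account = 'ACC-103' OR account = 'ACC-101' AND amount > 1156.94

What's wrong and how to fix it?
Bug: Without parentheses, AND is evaluated before OR, so the amount filter only applies to the 'ACC-101' branch

Fix: Add parentheses around the OR so the AND applies to both alternatives

Corrected query:
SELECT id, account, amount FROM transactions WHERE (account = 'ACC-103' OR account = 'ACC-101') AND amount > 1156.94

Result:
id | account | amount 
---+---------+--------
2  | ACC-101 | 3472.24
3  | ACC-101 | 2676.2 
4  | ACC-101 | 4649.73
5  | ACC-101 | 2439.34
7  | ACC-103 | 2487.89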